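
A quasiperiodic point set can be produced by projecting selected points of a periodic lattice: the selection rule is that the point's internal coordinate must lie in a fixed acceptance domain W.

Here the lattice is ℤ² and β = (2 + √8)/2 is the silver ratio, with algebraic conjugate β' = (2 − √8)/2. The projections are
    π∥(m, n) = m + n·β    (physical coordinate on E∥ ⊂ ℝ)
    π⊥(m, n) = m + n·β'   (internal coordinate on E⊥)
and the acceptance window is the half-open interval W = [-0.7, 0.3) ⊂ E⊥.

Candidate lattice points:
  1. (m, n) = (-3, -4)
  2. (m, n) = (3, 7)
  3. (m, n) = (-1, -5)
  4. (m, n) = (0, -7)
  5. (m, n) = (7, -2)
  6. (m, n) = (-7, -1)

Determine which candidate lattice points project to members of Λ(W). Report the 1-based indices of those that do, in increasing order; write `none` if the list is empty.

2

Numerically β ≈ 2.4142 and β' = −1/β ≈ -0.4142.
[1] lift (-3,-4): star map gives -1.3431; window check -0.7 ≤ -1.3431 < 0.3 is false → out
[2] lift (3,7): star map gives 0.1005; window check -0.7 ≤ 0.1005 < 0.3 is true → IN Λ
[3] lift (-1,-5): star map gives 1.0711; window check -0.7 ≤ 1.0711 < 0.3 is false → out
[4] lift (0,-7): star map gives 2.8995; window check -0.7 ≤ 2.8995 < 0.3 is false → out
[5] lift (7,-2): star map gives 7.8284; window check -0.7 ≤ 7.8284 < 0.3 is false → out
[6] lift (-7,-1): star map gives -6.5858; window check -0.7 ≤ -6.5858 < 0.3 is false → out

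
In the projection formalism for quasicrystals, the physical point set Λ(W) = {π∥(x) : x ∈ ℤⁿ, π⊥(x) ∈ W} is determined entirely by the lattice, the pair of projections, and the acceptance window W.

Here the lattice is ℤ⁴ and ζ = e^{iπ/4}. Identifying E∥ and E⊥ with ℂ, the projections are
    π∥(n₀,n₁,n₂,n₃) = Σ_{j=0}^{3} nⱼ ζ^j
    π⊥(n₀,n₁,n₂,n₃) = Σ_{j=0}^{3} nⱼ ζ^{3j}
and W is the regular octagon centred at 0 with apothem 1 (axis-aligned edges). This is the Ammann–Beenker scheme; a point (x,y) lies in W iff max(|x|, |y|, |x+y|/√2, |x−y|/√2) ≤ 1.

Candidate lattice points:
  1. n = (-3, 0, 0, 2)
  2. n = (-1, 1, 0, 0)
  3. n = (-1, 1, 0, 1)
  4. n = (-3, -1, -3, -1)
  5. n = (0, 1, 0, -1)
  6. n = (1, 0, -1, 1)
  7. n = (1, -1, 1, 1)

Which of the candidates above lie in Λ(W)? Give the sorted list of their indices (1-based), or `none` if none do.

none

With ζ = e^{iπ/4} the internal vectors are ζ^0,ζ^3,ζ^6,ζ^9.
#1 (-3, 0, 0, 2): internal (-1.58579, 1.41421); octagon support 2.12132 vs apothem 1 → ∉ W
#2 (-1, 1, 0, 0): internal (-1.70711, 0.70711); octagon support 1.70711 vs apothem 1 → ∉ W
#3 (-1, 1, 0, 1): internal (-1.00000, 1.41421); octagon support 1.70711 vs apothem 1 → ∉ W
#4 (-3, -1, -3, -1): internal (-3.00000, 1.58579); octagon support 3.24264 vs apothem 1 → ∉ W
#5 (0, 1, 0, -1): internal (-1.41421, 0.00000); octagon support 1.41421 vs apothem 1 → ∉ W
#6 (1, 0, -1, 1): internal (1.70711, 1.70711); octagon support 2.41421 vs apothem 1 → ∉ W
#7 (1, -1, 1, 1): internal (2.41421, -1.00000); octagon support 2.41421 vs apothem 1 → ∉ W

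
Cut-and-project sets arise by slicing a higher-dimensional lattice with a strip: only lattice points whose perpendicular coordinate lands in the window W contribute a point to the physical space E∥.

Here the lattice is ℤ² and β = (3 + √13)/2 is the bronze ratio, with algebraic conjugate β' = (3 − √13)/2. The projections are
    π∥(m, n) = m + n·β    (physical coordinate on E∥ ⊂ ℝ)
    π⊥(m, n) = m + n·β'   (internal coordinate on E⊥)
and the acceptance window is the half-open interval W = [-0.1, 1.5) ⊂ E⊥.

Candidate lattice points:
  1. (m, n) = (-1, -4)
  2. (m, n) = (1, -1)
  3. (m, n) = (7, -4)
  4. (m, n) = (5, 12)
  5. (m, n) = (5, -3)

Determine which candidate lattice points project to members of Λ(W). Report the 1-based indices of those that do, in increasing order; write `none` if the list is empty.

1, 2, 4

Numerically β ≈ 3.302776 and β' = −1/β ≈ -0.302776.
#1 (-1,-4): internal coord -1 + (-4)·β' = +0.211103; +0.211103 ∈ [-0.1, 1.5) → IN Λ
#2 (1,-1): internal coord 1 + (-1)·β' = +1.302776; +1.302776 ∈ [-0.1, 1.5) → IN Λ
#3 (7,-4): internal coord 7 + (-4)·β' = +8.211103; +8.211103 ∉ [-0.1, 1.5) → out
#4 (5,12): internal coord 5 + (12)·β' = +1.366692; +1.366692 ∈ [-0.1, 1.5) → IN Λ
#5 (5,-3): internal coord 5 + (-3)·β' = +5.908327; +5.908327 ∉ [-0.1, 1.5) → out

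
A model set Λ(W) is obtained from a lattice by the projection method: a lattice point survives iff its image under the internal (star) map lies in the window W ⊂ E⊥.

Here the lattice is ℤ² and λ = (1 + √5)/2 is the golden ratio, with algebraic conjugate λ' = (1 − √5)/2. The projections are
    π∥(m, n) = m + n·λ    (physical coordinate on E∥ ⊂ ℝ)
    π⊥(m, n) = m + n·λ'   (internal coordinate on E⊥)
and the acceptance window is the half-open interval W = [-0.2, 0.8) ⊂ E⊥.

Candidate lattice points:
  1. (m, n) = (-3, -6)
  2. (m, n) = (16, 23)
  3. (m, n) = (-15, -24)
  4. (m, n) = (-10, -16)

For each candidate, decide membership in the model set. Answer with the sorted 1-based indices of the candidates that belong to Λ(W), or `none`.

Numerically λ ≈ 1.61803 and λ' = −1/λ ≈ -0.61803.
[1] lift (-3,-6): star map gives 0.70820; window check -0.2 ≤ 0.70820 < 0.8 is true → IN Λ
[2] lift (16,23): star map gives 1.78522; window check -0.2 ≤ 1.78522 < 0.8 is false → out
[3] lift (-15,-24): star map gives -0.16718; window check -0.2 ≤ -0.16718 < 0.8 is true → IN Λ
[4] lift (-10,-16): star map gives -0.11146; window check -0.2 ≤ -0.11146 < 0.8 is true → IN Λ

1, 3, 4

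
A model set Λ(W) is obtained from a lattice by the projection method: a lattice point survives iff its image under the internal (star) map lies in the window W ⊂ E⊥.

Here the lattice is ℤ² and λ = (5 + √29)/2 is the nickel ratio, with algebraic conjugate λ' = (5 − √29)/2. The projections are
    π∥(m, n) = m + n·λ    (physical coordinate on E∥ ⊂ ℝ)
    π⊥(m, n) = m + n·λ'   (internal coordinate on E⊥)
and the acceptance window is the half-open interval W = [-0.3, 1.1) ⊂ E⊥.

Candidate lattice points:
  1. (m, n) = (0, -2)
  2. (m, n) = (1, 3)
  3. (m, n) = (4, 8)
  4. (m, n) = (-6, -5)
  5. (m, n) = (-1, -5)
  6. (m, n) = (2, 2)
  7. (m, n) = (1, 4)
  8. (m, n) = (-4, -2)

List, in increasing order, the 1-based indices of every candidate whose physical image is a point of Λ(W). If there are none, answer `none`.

Numerically λ ≈ 5.1926 and λ' = −1/λ ≈ -0.1926.
candidate 1: (m,n)=(0,-2) → π∥ = 0-2·λ ≈ -10.3852, π⊥ = 0-2·λ' ≈ 0.3852 ∈ [-0.3, 1.1) ⇒ IN Λ
candidate 2: (m,n)=(1,3) → π∥ = 1+3·λ ≈ 16.5777, π⊥ = 1+3·λ' ≈ 0.4223 ∈ [-0.3, 1.1) ⇒ IN Λ
candidate 3: (m,n)=(4,8) → π∥ = 4+8·λ ≈ 45.5407, π⊥ = 4+8·λ' ≈ 2.4593 ∉ [-0.3, 1.1) ⇒ out
candidate 4: (m,n)=(-6,-5) → π∥ = -6-5·λ ≈ -31.9629, π⊥ = -6-5·λ' ≈ -5.0371 ∉ [-0.3, 1.1) ⇒ out
candidate 5: (m,n)=(-1,-5) → π∥ = -1-5·λ ≈ -26.9629, π⊥ = -1-5·λ' ≈ -0.0371 ∈ [-0.3, 1.1) ⇒ IN Λ
candidate 6: (m,n)=(2,2) → π∥ = 2+2·λ ≈ 12.3852, π⊥ = 2+2·λ' ≈ 1.6148 ∉ [-0.3, 1.1) ⇒ out
candidate 7: (m,n)=(1,4) → π∥ = 1+4·λ ≈ 21.7703, π⊥ = 1+4·λ' ≈ 0.2297 ∈ [-0.3, 1.1) ⇒ IN Λ
candidate 8: (m,n)=(-4,-2) → π∥ = -4-2·λ ≈ -14.3852, π⊥ = -4-2·λ' ≈ -3.6148 ∉ [-0.3, 1.1) ⇒ out

1, 2, 5, 7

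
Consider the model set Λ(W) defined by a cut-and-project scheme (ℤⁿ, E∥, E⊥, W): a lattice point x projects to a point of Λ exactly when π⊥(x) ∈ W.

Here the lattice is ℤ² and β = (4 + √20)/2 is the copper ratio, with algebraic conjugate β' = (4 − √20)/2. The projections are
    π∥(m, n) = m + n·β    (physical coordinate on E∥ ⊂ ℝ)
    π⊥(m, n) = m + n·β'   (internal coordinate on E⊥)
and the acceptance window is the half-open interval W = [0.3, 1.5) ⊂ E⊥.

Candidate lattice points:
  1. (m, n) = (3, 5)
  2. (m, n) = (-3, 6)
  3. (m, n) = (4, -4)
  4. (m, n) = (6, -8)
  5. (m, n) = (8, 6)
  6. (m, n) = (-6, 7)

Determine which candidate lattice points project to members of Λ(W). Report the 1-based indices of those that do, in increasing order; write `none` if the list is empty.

Numerically β ≈ 4.23607 and β' = −1/β ≈ -0.23607.
candidate 1: (m,n)=(3,5) → π∥ = 3+5·β ≈ 24.18034, π⊥ = 3+5·β' ≈ 1.81966 ∉ [0.3, 1.5) ⇒ out
candidate 2: (m,n)=(-3,6) → π∥ = -3+6·β ≈ 22.41641, π⊥ = -3+6·β' ≈ -4.41641 ∉ [0.3, 1.5) ⇒ out
candidate 3: (m,n)=(4,-4) → π∥ = 4-4·β ≈ -12.94427, π⊥ = 4-4·β' ≈ 4.94427 ∉ [0.3, 1.5) ⇒ out
candidate 4: (m,n)=(6,-8) → π∥ = 6-8·β ≈ -27.88854, π⊥ = 6-8·β' ≈ 7.88854 ∉ [0.3, 1.5) ⇒ out
candidate 5: (m,n)=(8,6) → π∥ = 8+6·β ≈ 33.41641, π⊥ = 8+6·β' ≈ 6.58359 ∉ [0.3, 1.5) ⇒ out
candidate 6: (m,n)=(-6,7) → π∥ = -6+7·β ≈ 23.65248, π⊥ = -6+7·β' ≈ -7.65248 ∉ [0.3, 1.5) ⇒ out

none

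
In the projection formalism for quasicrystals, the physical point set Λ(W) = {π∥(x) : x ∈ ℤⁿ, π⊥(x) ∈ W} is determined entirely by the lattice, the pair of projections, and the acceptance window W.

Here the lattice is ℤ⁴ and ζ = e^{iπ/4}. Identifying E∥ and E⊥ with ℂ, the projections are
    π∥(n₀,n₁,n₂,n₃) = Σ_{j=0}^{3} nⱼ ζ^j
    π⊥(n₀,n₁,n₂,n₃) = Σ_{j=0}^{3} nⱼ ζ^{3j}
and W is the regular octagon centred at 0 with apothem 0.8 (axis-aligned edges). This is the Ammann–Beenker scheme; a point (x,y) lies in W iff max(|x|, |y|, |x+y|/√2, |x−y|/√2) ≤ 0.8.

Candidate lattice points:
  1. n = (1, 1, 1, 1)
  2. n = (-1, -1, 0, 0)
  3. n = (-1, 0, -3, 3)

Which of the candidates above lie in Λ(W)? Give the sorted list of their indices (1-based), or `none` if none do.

2

π⊥(n) = n₀ + n₁ζ³ + n₂ζ⁶ + n₃ζ⁹ where ζ = e^{iπ/4}.
#1 (1, 1, 1, 1): internal (1.0000, 0.4142); octagon support 1.0000 vs apothem 0.8 → ∉ W
#2 (-1, -1, 0, 0): internal (-0.2929, -0.7071); octagon support 0.7071 vs apothem 0.8 → ∈ W
#3 (-1, 0, -3, 3): internal (1.1213, 5.1213); octagon support 5.1213 vs apothem 0.8 → ∉ W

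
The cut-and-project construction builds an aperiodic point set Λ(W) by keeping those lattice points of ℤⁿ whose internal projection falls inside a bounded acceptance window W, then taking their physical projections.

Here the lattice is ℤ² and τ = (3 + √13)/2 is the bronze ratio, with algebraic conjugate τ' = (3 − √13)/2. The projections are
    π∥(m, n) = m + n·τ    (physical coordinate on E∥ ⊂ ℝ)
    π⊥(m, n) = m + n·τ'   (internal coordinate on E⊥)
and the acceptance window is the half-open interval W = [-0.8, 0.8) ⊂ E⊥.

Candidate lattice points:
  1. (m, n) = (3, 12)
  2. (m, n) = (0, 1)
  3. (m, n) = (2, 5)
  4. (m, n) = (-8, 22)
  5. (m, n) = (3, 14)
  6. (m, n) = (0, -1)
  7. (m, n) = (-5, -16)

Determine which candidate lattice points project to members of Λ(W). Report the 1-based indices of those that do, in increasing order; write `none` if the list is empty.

1, 2, 3, 6, 7

Compute τ' = (3−√13)/2 = -0.30278, so π⊥(m,n) = m -0.30278·n.
#1 (3,12): internal coord 3 + (12)·τ' = -0.63331; -0.63331 ∈ [-0.8, 0.8) → IN Λ
#2 (0,1): internal coord 0 + (1)·τ' = -0.30278; -0.30278 ∈ [-0.8, 0.8) → IN Λ
#3 (2,5): internal coord 2 + (5)·τ' = +0.48612; +0.48612 ∈ [-0.8, 0.8) → IN Λ
#4 (-8,22): internal coord -8 + (22)·τ' = -14.66106; -14.66106 ∉ [-0.8, 0.8) → out
#5 (3,14): internal coord 3 + (14)·τ' = -1.23886; -1.23886 ∉ [-0.8, 0.8) → out
#6 (0,-1): internal coord 0 + (-1)·τ' = +0.30278; +0.30278 ∈ [-0.8, 0.8) → IN Λ
#7 (-5,-16): internal coord -5 + (-16)·τ' = -0.15559; -0.15559 ∈ [-0.8, 0.8) → IN Λ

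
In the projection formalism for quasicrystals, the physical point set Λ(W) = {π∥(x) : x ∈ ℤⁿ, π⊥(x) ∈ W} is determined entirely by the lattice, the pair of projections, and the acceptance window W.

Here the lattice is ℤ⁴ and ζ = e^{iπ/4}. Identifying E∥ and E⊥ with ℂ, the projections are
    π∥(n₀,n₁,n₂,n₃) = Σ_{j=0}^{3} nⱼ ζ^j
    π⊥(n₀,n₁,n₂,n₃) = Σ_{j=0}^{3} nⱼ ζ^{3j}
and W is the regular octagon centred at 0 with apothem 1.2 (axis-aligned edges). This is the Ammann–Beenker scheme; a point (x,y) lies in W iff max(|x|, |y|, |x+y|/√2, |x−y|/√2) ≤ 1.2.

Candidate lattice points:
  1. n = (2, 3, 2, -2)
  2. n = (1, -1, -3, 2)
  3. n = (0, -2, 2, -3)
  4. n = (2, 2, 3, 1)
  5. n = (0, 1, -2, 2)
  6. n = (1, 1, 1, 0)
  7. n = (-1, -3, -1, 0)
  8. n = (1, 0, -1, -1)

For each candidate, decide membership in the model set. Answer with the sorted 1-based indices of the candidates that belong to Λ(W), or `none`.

6, 8

π⊥(n) = n₀ + n₁ζ³ + n₂ζ⁶ + n₃ζ⁹ where ζ = e^{iπ/4}.
candidate 1: n = (2, 3, 2, -2) → π⊥ ≈ (-1.5355, -1.2929); max(|x|,|y|,|x±y|/√2) = 2.0000 > 1.2 ⇒ ∉ W
candidate 2: n = (1, -1, -3, 2) → π⊥ ≈ (+3.1213, +3.7071); max(|x|,|y|,|x±y|/√2) = 4.8284 > 1.2 ⇒ ∉ W
candidate 3: n = (0, -2, 2, -3) → π⊥ ≈ (-0.7071, -5.5355); max(|x|,|y|,|x±y|/√2) = 5.5355 > 1.2 ⇒ ∉ W
candidate 4: n = (2, 2, 3, 1) → π⊥ ≈ (+1.2929, -0.8787); max(|x|,|y|,|x±y|/√2) = 1.5355 > 1.2 ⇒ ∉ W
candidate 5: n = (0, 1, -2, 2) → π⊥ ≈ (+0.7071, +4.1213); max(|x|,|y|,|x±y|/√2) = 4.1213 > 1.2 ⇒ ∉ W
candidate 6: n = (1, 1, 1, 0) → π⊥ ≈ (+0.2929, -0.2929); max(|x|,|y|,|x±y|/√2) = 0.4142 ≤ 1.2 ⇒ ∈ W
candidate 7: n = (-1, -3, -1, 0) → π⊥ ≈ (+1.1213, -1.1213); max(|x|,|y|,|x±y|/√2) = 1.5858 > 1.2 ⇒ ∉ W
candidate 8: n = (1, 0, -1, -1) → π⊥ ≈ (+0.2929, +0.2929); max(|x|,|y|,|x±y|/√2) = 0.4142 ≤ 1.2 ⇒ ∈ W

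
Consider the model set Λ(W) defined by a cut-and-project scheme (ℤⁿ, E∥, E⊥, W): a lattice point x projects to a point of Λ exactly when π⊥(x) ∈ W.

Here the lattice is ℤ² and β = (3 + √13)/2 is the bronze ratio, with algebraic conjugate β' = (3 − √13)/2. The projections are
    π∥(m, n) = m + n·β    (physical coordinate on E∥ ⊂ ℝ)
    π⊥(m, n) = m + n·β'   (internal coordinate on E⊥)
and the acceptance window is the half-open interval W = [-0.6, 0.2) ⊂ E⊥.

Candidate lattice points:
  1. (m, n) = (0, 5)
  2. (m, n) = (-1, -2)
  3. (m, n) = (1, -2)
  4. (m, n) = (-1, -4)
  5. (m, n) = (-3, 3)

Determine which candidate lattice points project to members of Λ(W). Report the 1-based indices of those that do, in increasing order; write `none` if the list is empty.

2

β' = (3−√13)/2 ≈ -0.302776.
[1] lift (0,5): star map gives -1.513878; window check -0.6 ≤ -1.513878 < 0.2 is false → out
[2] lift (-1,-2): star map gives -0.394449; window check -0.6 ≤ -0.394449 < 0.2 is true → IN Λ
[3] lift (1,-2): star map gives 1.605551; window check -0.6 ≤ 1.605551 < 0.2 is false → out
[4] lift (-1,-4): star map gives 0.211103; window check -0.6 ≤ 0.211103 < 0.2 is false → out
[5] lift (-3,3): star map gives -3.908327; window check -0.6 ≤ -3.908327 < 0.2 is false → out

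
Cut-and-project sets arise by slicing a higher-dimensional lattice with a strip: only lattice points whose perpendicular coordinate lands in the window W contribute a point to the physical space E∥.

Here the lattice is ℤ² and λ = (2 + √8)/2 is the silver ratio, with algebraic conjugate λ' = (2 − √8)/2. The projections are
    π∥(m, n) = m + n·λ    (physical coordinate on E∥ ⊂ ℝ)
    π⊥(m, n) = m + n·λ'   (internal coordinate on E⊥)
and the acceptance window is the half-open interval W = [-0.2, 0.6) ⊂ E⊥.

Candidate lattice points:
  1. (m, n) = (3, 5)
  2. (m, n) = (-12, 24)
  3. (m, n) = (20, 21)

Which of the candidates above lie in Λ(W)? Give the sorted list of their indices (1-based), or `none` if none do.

none

Numerically λ ≈ 2.4142 and λ' = −1/λ ≈ -0.4142.
candidate 1: (m,n)=(3,5) → π∥ = 3+5·λ ≈ 15.0711, π⊥ = 3+5·λ' ≈ 0.9289 ∉ [-0.2, 0.6) ⇒ out
candidate 2: (m,n)=(-12,24) → π∥ = -12+24·λ ≈ 45.9411, π⊥ = -12+24·λ' ≈ -21.9411 ∉ [-0.2, 0.6) ⇒ out
candidate 3: (m,n)=(20,21) → π∥ = 20+21·λ ≈ 70.6985, π⊥ = 20+21·λ' ≈ 11.3015 ∉ [-0.2, 0.6) ⇒ out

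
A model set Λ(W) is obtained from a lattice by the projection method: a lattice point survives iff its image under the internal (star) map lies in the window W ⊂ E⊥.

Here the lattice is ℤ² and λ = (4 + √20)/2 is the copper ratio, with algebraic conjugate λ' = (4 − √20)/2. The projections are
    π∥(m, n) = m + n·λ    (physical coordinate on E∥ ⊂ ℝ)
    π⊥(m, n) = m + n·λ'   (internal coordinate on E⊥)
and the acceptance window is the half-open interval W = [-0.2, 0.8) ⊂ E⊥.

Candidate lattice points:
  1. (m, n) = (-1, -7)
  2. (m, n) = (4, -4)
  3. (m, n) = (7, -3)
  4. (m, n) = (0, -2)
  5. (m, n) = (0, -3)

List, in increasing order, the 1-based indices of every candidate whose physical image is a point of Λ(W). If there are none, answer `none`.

1, 4, 5

Compute λ' = (4−√20)/2 = -0.236068, so π⊥(m,n) = m -0.236068·n.
[1] lift (-1,-7): star map gives 0.652476; window check -0.2 ≤ 0.652476 < 0.8 is true → IN Λ
[2] lift (4,-4): star map gives 4.944272; window check -0.2 ≤ 4.944272 < 0.8 is false → out
[3] lift (7,-3): star map gives 7.708204; window check -0.2 ≤ 7.708204 < 0.8 is false → out
[4] lift (0,-2): star map gives 0.472136; window check -0.2 ≤ 0.472136 < 0.8 is true → IN Λ
[5] lift (0,-3): star map gives 0.708204; window check -0.2 ≤ 0.708204 < 0.8 is true → IN Λ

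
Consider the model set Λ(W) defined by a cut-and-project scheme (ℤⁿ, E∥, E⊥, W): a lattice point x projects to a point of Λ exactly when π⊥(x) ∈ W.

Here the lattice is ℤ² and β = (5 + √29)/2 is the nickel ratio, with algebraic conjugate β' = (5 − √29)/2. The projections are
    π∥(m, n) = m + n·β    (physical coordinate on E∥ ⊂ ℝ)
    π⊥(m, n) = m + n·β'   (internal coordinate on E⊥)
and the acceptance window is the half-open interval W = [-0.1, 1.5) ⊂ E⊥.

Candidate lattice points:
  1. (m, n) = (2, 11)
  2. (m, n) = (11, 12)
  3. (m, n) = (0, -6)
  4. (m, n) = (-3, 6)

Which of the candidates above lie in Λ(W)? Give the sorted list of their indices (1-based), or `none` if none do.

3

β' = (5−√29)/2 ≈ -0.192582.
[1] lift (2,11): star map gives -0.118406; window check -0.1 ≤ -0.118406 < 1.5 is false → out
[2] lift (11,12): star map gives 8.689011; window check -0.1 ≤ 8.689011 < 1.5 is false → out
[3] lift (0,-6): star map gives 1.155494; window check -0.1 ≤ 1.155494 < 1.5 is true → IN Λ
[4] lift (-3,6): star map gives -4.155494; window check -0.1 ≤ -4.155494 < 1.5 is false → out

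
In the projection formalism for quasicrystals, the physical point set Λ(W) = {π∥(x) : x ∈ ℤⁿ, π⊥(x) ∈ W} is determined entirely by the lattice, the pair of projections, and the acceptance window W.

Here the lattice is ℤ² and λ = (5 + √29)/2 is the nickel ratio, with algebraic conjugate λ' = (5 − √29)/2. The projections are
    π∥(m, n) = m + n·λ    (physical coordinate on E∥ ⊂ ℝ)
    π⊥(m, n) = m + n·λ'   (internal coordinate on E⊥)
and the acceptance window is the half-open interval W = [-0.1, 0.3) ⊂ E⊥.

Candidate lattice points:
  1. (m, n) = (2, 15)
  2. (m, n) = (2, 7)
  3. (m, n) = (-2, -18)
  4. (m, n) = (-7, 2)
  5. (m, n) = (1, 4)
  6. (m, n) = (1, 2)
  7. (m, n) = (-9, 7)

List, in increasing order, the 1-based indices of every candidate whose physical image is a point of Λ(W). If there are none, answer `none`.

Numerically λ ≈ 5.19258 and λ' = −1/λ ≈ -0.19258.
candidate 1: (m,n)=(2,15) → π∥ = 2+15·λ ≈ 79.88874, π⊥ = 2+15·λ' ≈ -0.88874 ∉ [-0.1, 0.3) ⇒ out
candidate 2: (m,n)=(2,7) → π∥ = 2+7·λ ≈ 38.34808, π⊥ = 2+7·λ' ≈ 0.65192 ∉ [-0.1, 0.3) ⇒ out
candidate 3: (m,n)=(-2,-18) → π∥ = -2-18·λ ≈ -95.46648, π⊥ = -2-18·λ' ≈ 1.46648 ∉ [-0.1, 0.3) ⇒ out
candidate 4: (m,n)=(-7,2) → π∥ = -7+2·λ ≈ 3.38516, π⊥ = -7+2·λ' ≈ -7.38516 ∉ [-0.1, 0.3) ⇒ out
candidate 5: (m,n)=(1,4) → π∥ = 1+4·λ ≈ 21.77033, π⊥ = 1+4·λ' ≈ 0.22967 ∈ [-0.1, 0.3) ⇒ IN Λ
candidate 6: (m,n)=(1,2) → π∥ = 1+2·λ ≈ 11.38516, π⊥ = 1+2·λ' ≈ 0.61484 ∉ [-0.1, 0.3) ⇒ out
candidate 7: (m,n)=(-9,7) → π∥ = -9+7·λ ≈ 27.34808, π⊥ = -9+7·λ' ≈ -10.34808 ∉ [-0.1, 0.3) ⇒ out

5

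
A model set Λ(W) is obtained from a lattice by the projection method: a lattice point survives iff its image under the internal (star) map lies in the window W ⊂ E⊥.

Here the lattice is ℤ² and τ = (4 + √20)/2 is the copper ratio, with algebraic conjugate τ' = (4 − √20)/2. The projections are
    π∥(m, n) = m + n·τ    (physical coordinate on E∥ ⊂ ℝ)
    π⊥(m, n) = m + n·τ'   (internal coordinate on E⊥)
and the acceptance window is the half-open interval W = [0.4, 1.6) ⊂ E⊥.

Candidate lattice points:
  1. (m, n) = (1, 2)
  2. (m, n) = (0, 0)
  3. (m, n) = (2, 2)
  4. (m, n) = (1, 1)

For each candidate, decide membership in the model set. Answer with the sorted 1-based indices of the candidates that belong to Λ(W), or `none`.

τ' = (4−√20)/2 ≈ -0.236068.
#1 (1,2): internal coord 1 + (2)·τ' = +0.527864; +0.527864 ∈ [0.4, 1.6) → IN Λ
#2 (0,0): internal coord 0 + (0)·τ' = +0.000000; +0.000000 ∉ [0.4, 1.6) → out
#3 (2,2): internal coord 2 + (2)·τ' = +1.527864; +1.527864 ∈ [0.4, 1.6) → IN Λ
#4 (1,1): internal coord 1 + (1)·τ' = +0.763932; +0.763932 ∈ [0.4, 1.6) → IN Λ

1, 3, 4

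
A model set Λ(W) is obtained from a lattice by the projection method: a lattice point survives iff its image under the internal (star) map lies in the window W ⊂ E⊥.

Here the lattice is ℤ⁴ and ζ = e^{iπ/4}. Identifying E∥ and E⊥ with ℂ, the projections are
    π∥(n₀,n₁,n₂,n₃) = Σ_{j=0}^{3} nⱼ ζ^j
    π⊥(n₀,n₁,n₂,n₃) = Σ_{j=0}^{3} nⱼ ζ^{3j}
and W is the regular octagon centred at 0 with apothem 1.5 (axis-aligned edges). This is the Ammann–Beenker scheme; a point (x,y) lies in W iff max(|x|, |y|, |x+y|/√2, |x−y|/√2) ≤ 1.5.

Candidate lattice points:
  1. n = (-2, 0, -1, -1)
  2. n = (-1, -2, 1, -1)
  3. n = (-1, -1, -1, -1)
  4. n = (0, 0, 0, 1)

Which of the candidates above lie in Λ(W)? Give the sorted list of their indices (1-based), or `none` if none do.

Internal map: ζ^{3j} for j=0..3 gives (1,0), (−√2/2,√2/2), (0,−1), (√2/2,√2/2).
candidate 1: n = (-2, 0, -1, -1) → π⊥ ≈ (-2.70711, +0.29289); max(|x|,|y|,|x±y|/√2) = 2.70711 > 1.5 ⇒ ∉ W
candidate 2: n = (-1, -2, 1, -1) → π⊥ ≈ (-0.29289, -3.12132); max(|x|,|y|,|x±y|/√2) = 3.12132 > 1.5 ⇒ ∉ W
candidate 3: n = (-1, -1, -1, -1) → π⊥ ≈ (-1.00000, -0.41421); max(|x|,|y|,|x±y|/√2) = 1.00000 ≤ 1.5 ⇒ ∈ W
candidate 4: n = (0, 0, 0, 1) → π⊥ ≈ (+0.70711, +0.70711); max(|x|,|y|,|x±y|/√2) = 1.00000 ≤ 1.5 ⇒ ∈ W

3, 4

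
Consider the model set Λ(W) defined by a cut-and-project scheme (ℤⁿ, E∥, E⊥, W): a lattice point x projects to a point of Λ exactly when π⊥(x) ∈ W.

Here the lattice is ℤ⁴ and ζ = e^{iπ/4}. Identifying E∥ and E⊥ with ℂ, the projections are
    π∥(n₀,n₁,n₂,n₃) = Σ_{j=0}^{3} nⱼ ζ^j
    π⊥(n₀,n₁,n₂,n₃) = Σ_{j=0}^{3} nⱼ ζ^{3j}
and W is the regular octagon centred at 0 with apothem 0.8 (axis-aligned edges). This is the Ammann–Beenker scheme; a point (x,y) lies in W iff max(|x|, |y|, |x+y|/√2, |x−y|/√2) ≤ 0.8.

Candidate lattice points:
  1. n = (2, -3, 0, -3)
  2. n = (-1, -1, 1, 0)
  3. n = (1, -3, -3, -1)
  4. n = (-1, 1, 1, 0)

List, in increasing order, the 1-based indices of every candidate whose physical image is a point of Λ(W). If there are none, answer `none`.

With ζ = e^{iπ/4} the internal vectors are ζ^0,ζ^3,ζ^6,ζ^9.
#1 (2, -3, 0, -3): internal (2.000000, -4.242641); octagon support 4.414214 vs apothem 0.8 → ∉ W
#2 (-1, -1, 1, 0): internal (-0.292893, -1.707107); octagon support 1.707107 vs apothem 0.8 → ∉ W
#3 (1, -3, -3, -1): internal (2.414214, 0.171573); octagon support 2.414214 vs apothem 0.8 → ∉ W
#4 (-1, 1, 1, 0): internal (-1.707107, -0.292893); octagon support 1.707107 vs apothem 0.8 → ∉ W

none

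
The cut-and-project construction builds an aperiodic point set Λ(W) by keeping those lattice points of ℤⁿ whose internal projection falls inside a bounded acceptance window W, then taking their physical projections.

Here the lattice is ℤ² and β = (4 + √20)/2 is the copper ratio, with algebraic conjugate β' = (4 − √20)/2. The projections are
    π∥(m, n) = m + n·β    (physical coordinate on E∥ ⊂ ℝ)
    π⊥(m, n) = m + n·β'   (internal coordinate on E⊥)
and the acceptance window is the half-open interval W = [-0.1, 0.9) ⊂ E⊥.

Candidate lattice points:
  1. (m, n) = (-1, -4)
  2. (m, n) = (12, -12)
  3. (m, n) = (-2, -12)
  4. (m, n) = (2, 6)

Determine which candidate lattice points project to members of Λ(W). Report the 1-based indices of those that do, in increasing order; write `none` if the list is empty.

β' = (4−√20)/2 ≈ -0.236068.
#1 (-1,-4): internal coord -1 + (-4)·β' = -0.055728; -0.055728 ∈ [-0.1, 0.9) → IN Λ
#2 (12,-12): internal coord 12 + (-12)·β' = +14.832816; +14.832816 ∉ [-0.1, 0.9) → out
#3 (-2,-12): internal coord -2 + (-12)·β' = +0.832816; +0.832816 ∈ [-0.1, 0.9) → IN Λ
#4 (2,6): internal coord 2 + (6)·β' = +0.583592; +0.583592 ∈ [-0.1, 0.9) → IN Λ

1, 3, 4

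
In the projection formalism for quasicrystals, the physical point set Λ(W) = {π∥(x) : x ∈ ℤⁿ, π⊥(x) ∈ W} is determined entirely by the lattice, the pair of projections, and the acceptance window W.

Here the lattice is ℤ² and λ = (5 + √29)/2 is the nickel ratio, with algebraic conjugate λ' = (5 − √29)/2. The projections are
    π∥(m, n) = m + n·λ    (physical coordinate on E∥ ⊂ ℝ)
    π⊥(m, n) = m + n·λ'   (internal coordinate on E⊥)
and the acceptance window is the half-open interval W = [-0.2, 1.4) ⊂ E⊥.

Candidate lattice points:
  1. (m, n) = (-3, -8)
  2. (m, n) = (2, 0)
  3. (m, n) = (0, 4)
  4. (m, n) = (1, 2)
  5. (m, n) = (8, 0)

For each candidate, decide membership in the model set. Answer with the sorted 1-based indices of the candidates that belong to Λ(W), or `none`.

4

Numerically λ ≈ 5.19258 and λ' = −1/λ ≈ -0.19258.
#1 (-3,-8): internal coord -3 + (-8)·λ' = -1.45934; -1.45934 ∉ [-0.2, 1.4) → out
#2 (2,0): internal coord 2 + (0)·λ' = +2.00000; +2.00000 ∉ [-0.2, 1.4) → out
#3 (0,4): internal coord 0 + (4)·λ' = -0.77033; -0.77033 ∉ [-0.2, 1.4) → out
#4 (1,2): internal coord 1 + (2)·λ' = +0.61484; +0.61484 ∈ [-0.2, 1.4) → IN Λ
#5 (8,0): internal coord 8 + (0)·λ' = +8.00000; +8.00000 ∉ [-0.2, 1.4) → out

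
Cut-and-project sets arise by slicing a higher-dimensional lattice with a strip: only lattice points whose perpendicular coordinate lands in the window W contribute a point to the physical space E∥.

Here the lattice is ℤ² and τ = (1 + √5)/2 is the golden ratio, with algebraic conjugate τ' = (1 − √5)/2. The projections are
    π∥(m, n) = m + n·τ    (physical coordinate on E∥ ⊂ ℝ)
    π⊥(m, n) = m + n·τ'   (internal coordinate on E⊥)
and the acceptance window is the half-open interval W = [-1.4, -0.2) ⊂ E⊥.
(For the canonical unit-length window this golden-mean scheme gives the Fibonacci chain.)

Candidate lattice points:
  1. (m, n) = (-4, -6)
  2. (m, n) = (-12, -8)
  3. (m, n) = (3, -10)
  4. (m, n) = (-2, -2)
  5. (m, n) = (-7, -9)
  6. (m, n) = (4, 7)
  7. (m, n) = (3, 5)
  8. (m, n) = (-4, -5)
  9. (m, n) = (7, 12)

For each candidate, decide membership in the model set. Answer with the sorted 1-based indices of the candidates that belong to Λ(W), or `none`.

1, 4, 6, 8, 9

Compute τ' = (1−√5)/2 = -0.618034, so π⊥(m,n) = m -0.618034·n.
candidate 1: (m,n)=(-4,-6) → π∥ = -4-6·τ ≈ -13.708204, π⊥ = -4-6·τ' ≈ -0.291796 ∈ [-1.4, -0.2) ⇒ IN Λ
candidate 2: (m,n)=(-12,-8) → π∥ = -12-8·τ ≈ -24.944272, π⊥ = -12-8·τ' ≈ -7.055728 ∉ [-1.4, -0.2) ⇒ out
candidate 3: (m,n)=(3,-10) → π∥ = 3-10·τ ≈ -13.180340, π⊥ = 3-10·τ' ≈ 9.180340 ∉ [-1.4, -0.2) ⇒ out
candidate 4: (m,n)=(-2,-2) → π∥ = -2-2·τ ≈ -5.236068, π⊥ = -2-2·τ' ≈ -0.763932 ∈ [-1.4, -0.2) ⇒ IN Λ
candidate 5: (m,n)=(-7,-9) → π∥ = -7-9·τ ≈ -21.562306, π⊥ = -7-9·τ' ≈ -1.437694 ∉ [-1.4, -0.2) ⇒ out
candidate 6: (m,n)=(4,7) → π∥ = 4+7·τ ≈ 15.326238, π⊥ = 4+7·τ' ≈ -0.326238 ∈ [-1.4, -0.2) ⇒ IN Λ
candidate 7: (m,n)=(3,5) → π∥ = 3+5·τ ≈ 11.090170, π⊥ = 3+5·τ' ≈ -0.090170 ∉ [-1.4, -0.2) ⇒ out
candidate 8: (m,n)=(-4,-5) → π∥ = -4-5·τ ≈ -12.090170, π⊥ = -4-5·τ' ≈ -0.909830 ∈ [-1.4, -0.2) ⇒ IN Λ
candidate 9: (m,n)=(7,12) → π∥ = 7+12·τ ≈ 26.416408, π⊥ = 7+12·τ' ≈ -0.416408 ∈ [-1.4, -0.2) ⇒ IN Λ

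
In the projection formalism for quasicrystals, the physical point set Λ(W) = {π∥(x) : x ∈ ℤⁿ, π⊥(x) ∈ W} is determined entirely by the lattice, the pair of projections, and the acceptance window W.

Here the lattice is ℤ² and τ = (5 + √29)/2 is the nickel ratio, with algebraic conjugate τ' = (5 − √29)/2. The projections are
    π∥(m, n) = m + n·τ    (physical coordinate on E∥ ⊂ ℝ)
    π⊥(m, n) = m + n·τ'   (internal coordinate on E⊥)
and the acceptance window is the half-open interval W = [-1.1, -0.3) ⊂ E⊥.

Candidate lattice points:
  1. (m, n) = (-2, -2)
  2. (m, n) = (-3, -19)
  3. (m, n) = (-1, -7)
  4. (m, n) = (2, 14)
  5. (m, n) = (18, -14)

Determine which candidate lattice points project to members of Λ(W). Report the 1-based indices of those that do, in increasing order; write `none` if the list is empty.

Numerically τ ≈ 5.192582 and τ' = −1/τ ≈ -0.192582.
#1 (-2,-2): internal coord -2 + (-2)·τ' = -1.614835; -1.614835 ∉ [-1.1, -0.3) → out
#2 (-3,-19): internal coord -3 + (-19)·τ' = +0.659066; +0.659066 ∉ [-1.1, -0.3) → out
#3 (-1,-7): internal coord -1 + (-7)·τ' = +0.348077; +0.348077 ∉ [-1.1, -0.3) → out
#4 (2,14): internal coord 2 + (14)·τ' = -0.696154; -0.696154 ∈ [-1.1, -0.3) → IN Λ
#5 (18,-14): internal coord 18 + (-14)·τ' = +20.696154; +20.696154 ∉ [-1.1, -0.3) → out

4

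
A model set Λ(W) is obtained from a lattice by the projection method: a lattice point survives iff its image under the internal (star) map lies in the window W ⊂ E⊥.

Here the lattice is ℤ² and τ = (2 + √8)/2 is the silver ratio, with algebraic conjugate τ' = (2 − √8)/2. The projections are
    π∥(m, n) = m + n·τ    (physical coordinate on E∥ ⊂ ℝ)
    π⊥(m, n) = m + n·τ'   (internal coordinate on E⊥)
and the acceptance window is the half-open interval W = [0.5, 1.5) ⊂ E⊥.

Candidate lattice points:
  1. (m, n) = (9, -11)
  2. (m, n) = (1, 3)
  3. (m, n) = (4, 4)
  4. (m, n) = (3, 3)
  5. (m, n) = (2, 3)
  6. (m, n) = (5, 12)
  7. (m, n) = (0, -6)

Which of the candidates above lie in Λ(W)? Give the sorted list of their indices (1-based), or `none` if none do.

Compute τ' = (2−√8)/2 = -0.414214, so π⊥(m,n) = m -0.414214·n.
candidate 1: (m,n)=(9,-11) → π∥ = 9-11·τ ≈ -17.556349, π⊥ = 9-11·τ' ≈ 13.556349 ∉ [0.5, 1.5) ⇒ out
candidate 2: (m,n)=(1,3) → π∥ = 1+3·τ ≈ 8.242641, π⊥ = 1+3·τ' ≈ -0.242641 ∉ [0.5, 1.5) ⇒ out
candidate 3: (m,n)=(4,4) → π∥ = 4+4·τ ≈ 13.656854, π⊥ = 4+4·τ' ≈ 2.343146 ∉ [0.5, 1.5) ⇒ out
candidate 4: (m,n)=(3,3) → π∥ = 3+3·τ ≈ 10.242641, π⊥ = 3+3·τ' ≈ 1.757359 ∉ [0.5, 1.5) ⇒ out
candidate 5: (m,n)=(2,3) → π∥ = 2+3·τ ≈ 9.242641, π⊥ = 2+3·τ' ≈ 0.757359 ∈ [0.5, 1.5) ⇒ IN Λ
candidate 6: (m,n)=(5,12) → π∥ = 5+12·τ ≈ 33.970563, π⊥ = 5+12·τ' ≈ 0.029437 ∉ [0.5, 1.5) ⇒ out
candidate 7: (m,n)=(0,-6) → π∥ = 0-6·τ ≈ -14.485281, π⊥ = 0-6·τ' ≈ 2.485281 ∉ [0.5, 1.5) ⇒ out

5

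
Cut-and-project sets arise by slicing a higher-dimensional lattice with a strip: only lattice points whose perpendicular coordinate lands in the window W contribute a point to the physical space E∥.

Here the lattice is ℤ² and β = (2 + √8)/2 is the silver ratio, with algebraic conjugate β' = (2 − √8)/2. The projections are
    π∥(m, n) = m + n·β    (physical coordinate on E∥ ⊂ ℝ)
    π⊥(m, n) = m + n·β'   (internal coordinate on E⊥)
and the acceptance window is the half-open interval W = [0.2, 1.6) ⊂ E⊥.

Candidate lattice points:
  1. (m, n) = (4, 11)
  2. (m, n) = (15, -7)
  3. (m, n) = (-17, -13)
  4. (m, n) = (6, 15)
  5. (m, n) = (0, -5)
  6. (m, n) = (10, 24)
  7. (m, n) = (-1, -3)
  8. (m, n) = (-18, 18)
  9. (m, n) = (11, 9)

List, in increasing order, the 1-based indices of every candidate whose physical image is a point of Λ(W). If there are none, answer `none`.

Compute β' = (2−√8)/2 = -0.4142, so π⊥(m,n) = m -0.4142·n.
[1] lift (4,11): star map gives -0.5563; window check 0.2 ≤ -0.5563 < 1.6 is false → out
[2] lift (15,-7): star map gives 17.8995; window check 0.2 ≤ 17.8995 < 1.6 is false → out
[3] lift (-17,-13): star map gives -11.6152; window check 0.2 ≤ -11.6152 < 1.6 is false → out
[4] lift (6,15): star map gives -0.2132; window check 0.2 ≤ -0.2132 < 1.6 is false → out
[5] lift (0,-5): star map gives 2.0711; window check 0.2 ≤ 2.0711 < 1.6 is false → out
[6] lift (10,24): star map gives 0.0589; window check 0.2 ≤ 0.0589 < 1.6 is false → out
[7] lift (-1,-3): star map gives 0.2426; window check 0.2 ≤ 0.2426 < 1.6 is true → IN Λ
[8] lift (-18,18): star map gives -25.4558; window check 0.2 ≤ -25.4558 < 1.6 is false → out
[9] lift (11,9): star map gives 7.2721; window check 0.2 ≤ 7.2721 < 1.6 is false → out

7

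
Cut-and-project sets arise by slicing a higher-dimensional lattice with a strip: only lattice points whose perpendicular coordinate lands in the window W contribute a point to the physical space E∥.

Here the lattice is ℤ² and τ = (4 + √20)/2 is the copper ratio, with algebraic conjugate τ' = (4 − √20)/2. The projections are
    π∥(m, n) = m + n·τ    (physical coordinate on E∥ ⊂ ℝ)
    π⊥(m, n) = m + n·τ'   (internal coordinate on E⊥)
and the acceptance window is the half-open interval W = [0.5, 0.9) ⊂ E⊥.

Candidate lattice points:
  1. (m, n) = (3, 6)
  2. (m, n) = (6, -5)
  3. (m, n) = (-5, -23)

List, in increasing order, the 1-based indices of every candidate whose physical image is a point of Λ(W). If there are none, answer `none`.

none

Compute τ' = (4−√20)/2 = -0.23607, so π⊥(m,n) = m -0.23607·n.
[1] lift (3,6): star map gives 1.58359; window check 0.5 ≤ 1.58359 < 0.9 is false → out
[2] lift (6,-5): star map gives 7.18034; window check 0.5 ≤ 7.18034 < 0.9 is false → out
[3] lift (-5,-23): star map gives 0.42956; window check 0.5 ≤ 0.42956 < 0.9 is false → out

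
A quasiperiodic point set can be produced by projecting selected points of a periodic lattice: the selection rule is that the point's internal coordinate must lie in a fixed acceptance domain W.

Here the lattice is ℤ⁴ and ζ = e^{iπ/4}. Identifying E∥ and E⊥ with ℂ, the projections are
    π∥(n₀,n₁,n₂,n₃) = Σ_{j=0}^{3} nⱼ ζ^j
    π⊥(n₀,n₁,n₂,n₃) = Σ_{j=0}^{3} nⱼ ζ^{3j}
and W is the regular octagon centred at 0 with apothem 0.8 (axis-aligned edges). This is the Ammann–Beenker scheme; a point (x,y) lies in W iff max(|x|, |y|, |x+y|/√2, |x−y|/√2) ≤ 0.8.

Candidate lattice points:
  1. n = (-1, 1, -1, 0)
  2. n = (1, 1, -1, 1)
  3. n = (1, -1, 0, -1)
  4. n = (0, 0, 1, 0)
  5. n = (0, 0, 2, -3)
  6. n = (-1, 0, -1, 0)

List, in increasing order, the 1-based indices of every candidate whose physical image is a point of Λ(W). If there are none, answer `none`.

With ζ = e^{iπ/4} the internal vectors are ζ^0,ζ^3,ζ^6,ζ^9.
candidate 1: n = (-1, 1, -1, 0) → π⊥ ≈ (-1.70711, +1.70711); max(|x|,|y|,|x±y|/√2) = 2.41421 > 0.8 ⇒ ∉ W
candidate 2: n = (1, 1, -1, 1) → π⊥ ≈ (+1.00000, +2.41421); max(|x|,|y|,|x±y|/√2) = 2.41421 > 0.8 ⇒ ∉ W
candidate 3: n = (1, -1, 0, -1) → π⊥ ≈ (+1.00000, -1.41421); max(|x|,|y|,|x±y|/√2) = 1.70711 > 0.8 ⇒ ∉ W
candidate 4: n = (0, 0, 1, 0) → π⊥ ≈ (+0.00000, -1.00000); max(|x|,|y|,|x±y|/√2) = 1.00000 > 0.8 ⇒ ∉ W
candidate 5: n = (0, 0, 2, -3) → π⊥ ≈ (-2.12132, -4.12132); max(|x|,|y|,|x±y|/√2) = 4.41421 > 0.8 ⇒ ∉ W
candidate 6: n = (-1, 0, -1, 0) → π⊥ ≈ (-1.00000, +1.00000); max(|x|,|y|,|x±y|/√2) = 1.41421 > 0.8 ⇒ ∉ W

none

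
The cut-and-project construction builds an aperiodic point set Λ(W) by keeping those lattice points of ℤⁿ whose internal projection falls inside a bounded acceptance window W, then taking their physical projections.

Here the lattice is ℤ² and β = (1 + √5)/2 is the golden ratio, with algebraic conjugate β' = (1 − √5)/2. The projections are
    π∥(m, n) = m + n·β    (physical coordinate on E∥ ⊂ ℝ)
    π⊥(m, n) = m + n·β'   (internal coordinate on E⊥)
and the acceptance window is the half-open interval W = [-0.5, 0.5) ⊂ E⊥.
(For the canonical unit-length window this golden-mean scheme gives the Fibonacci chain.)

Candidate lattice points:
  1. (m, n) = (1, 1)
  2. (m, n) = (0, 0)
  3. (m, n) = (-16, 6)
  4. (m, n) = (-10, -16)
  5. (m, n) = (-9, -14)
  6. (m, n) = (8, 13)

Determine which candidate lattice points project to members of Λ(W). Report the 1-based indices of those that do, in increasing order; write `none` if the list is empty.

1, 2, 4, 5, 6

β' = (1−√5)/2 ≈ -0.61803.
candidate 1: (m,n)=(1,1) → π∥ = 1+1·β ≈ 2.61803, π⊥ = 1+1·β' ≈ 0.38197 ∈ [-0.5, 0.5) ⇒ IN Λ
candidate 2: (m,n)=(0,0) → π∥ = 0+0·β ≈ 0.00000, π⊥ = 0+0·β' ≈ 0.00000 ∈ [-0.5, 0.5) ⇒ IN Λ
candidate 3: (m,n)=(-16,6) → π∥ = -16+6·β ≈ -6.29180, π⊥ = -16+6·β' ≈ -19.70820 ∉ [-0.5, 0.5) ⇒ out
candidate 4: (m,n)=(-10,-16) → π∥ = -10-16·β ≈ -35.88854, π⊥ = -10-16·β' ≈ -0.11146 ∈ [-0.5, 0.5) ⇒ IN Λ
candidate 5: (m,n)=(-9,-14) → π∥ = -9-14·β ≈ -31.65248, π⊥ = -9-14·β' ≈ -0.34752 ∈ [-0.5, 0.5) ⇒ IN Λ
candidate 6: (m,n)=(8,13) → π∥ = 8+13·β ≈ 29.03444, π⊥ = 8+13·β' ≈ -0.03444 ∈ [-0.5, 0.5) ⇒ IN Λ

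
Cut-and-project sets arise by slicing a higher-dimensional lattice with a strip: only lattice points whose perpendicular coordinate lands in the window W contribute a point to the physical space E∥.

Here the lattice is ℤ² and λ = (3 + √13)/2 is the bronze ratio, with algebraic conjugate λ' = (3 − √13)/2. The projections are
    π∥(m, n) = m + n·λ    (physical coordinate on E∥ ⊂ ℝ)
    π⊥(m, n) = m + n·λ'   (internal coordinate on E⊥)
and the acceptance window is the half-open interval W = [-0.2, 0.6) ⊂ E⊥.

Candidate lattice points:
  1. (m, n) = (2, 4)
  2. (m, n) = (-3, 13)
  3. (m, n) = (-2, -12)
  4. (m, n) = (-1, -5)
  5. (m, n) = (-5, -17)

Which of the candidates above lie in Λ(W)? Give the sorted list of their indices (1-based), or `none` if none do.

Compute λ' = (3−√13)/2 = -0.3028, so π⊥(m,n) = m -0.3028·n.
#1 (2,4): internal coord 2 + (4)·λ' = +0.7889; +0.7889 ∉ [-0.2, 0.6) → out
#2 (-3,13): internal coord -3 + (13)·λ' = -6.9361; -6.9361 ∉ [-0.2, 0.6) → out
#3 (-2,-12): internal coord -2 + (-12)·λ' = +1.6333; +1.6333 ∉ [-0.2, 0.6) → out
#4 (-1,-5): internal coord -1 + (-5)·λ' = +0.5139; +0.5139 ∈ [-0.2, 0.6) → IN Λ
#5 (-5,-17): internal coord -5 + (-17)·λ' = +0.1472; +0.1472 ∈ [-0.2, 0.6) → IN Λ

4, 5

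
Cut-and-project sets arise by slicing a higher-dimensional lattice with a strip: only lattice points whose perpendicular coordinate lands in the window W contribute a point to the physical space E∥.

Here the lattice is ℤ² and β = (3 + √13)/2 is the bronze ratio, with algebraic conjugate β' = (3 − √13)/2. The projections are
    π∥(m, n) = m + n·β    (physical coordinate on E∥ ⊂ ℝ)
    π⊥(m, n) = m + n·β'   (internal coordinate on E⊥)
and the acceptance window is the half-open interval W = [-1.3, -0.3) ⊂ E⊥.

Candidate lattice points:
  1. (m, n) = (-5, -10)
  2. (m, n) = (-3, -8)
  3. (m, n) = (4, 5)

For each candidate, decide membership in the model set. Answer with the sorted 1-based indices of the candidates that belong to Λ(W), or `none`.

2

Compute β' = (3−√13)/2 = -0.30278, so π⊥(m,n) = m -0.30278·n.
[1] lift (-5,-10): star map gives -1.97224; window check -1.3 ≤ -1.97224 < -0.3 is false → out
[2] lift (-3,-8): star map gives -0.57779; window check -1.3 ≤ -0.57779 < -0.3 is true → IN Λ
[3] lift (4,5): star map gives 2.48612; window check -1.3 ≤ 2.48612 < -0.3 is false → out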